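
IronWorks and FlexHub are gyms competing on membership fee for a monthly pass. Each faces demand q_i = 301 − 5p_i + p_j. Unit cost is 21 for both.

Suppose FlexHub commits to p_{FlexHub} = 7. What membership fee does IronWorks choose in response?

IronWorks's profit: π = (p_{IronWorks} − 21)(301 − 5p_{IronWorks} + p_{FlexHub}).
∂π/∂p_{IronWorks} = 406 − 10p_{IronWorks} + p_{FlexHub} = 0 ⇒ p_{IronWorks} = 40.6 + 0.1p_{FlexHub}.
At p_{FlexHub} = 7: p_{IronWorks} = 40.6 + 0.1·7 = 41.3.

41.3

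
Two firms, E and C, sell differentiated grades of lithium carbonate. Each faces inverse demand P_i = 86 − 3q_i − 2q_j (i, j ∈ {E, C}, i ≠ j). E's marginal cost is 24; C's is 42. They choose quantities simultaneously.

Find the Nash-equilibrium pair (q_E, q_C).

Firm E's profit: π = q_E(86 − 3q_E − 2q_C) − 24q_E.
∂π/∂q_E = 62 − 6q_E − 2q_C = 0 ⇒ q_E = 31/3 − (1/3)q_C.
Similarly q_C = 22/3 − (1/3)q_E.
Substituting the second reaction function into the first: q_E = 31/3 − (1/3)(22/3 − (1/3)q_E), which gives (8/9)q_E = 71/9 ⇒ q_E = 8.875.
Then q_C = 22/3 − (1/3)·8.875 = 4.375.

8.875, 4.375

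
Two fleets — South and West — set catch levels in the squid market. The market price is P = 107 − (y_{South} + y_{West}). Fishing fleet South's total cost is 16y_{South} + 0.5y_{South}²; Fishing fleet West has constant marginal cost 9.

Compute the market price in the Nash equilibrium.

Fishing fleet South's profit: π = y_{South}(107 − (y_{South} + y_{West})) − 16y_{South} − 0.5y_{South}².
∂π/∂y_{South} = 91 − 3y_{South} − y_{West} = 0, so y_{South} = 91/3 − (1/3)y_{West}.
For West: ∂π/∂y_{West} = 98 − 2y_{West} − y_{South} = 0 ⇒ y_{West} = 49 − 0.5y_{South}.
Substituting the second reaction function into the first: y_{South} = 91/3 − (1/3)(49 − 0.5y_{South}), which gives (5/6)y_{South} = 14 ⇒ y_{South} = 16.8.
Then y_{West} = 49 − 0.5·16.8 = 40.6.
Equilibrium price: P = 107 − 57.4 = 49.6.

49.6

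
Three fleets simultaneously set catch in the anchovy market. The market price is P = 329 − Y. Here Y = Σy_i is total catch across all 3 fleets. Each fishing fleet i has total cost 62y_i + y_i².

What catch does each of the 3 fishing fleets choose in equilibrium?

A representative fishing fleet's profit is π_i = y_i(329 − Y) − 62y_i − y_i², with Y = y_i + Σ_{j≠i} y_j.
First-order condition: 267 − 4y_i − Σ_{j≠i} y_j = 0.
In a symmetric equilibrium every fishing fleet chooses the same y, so Σ_{j≠i} y_j = 2y. The condition becomes 267 − 6y = 0, giving y = 267/6 = 44.5.

44.5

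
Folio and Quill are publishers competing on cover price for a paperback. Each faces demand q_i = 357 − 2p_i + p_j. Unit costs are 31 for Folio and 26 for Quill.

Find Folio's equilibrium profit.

Folio's profit: π = (p_{Folio} − 31)(357 − 2p_{Folio} + p_{Quill}).
∂π/∂p_{Folio} = 419 − 4p_{Folio} + p_{Quill} = 0 ⇒ p_{Folio} = 104.75 + 0.25p_{Quill}.
Similarly p_{Quill} = 102.25 + 0.25p_{Folio}.
Plugging p_{Quill} into Folio's best response: p_{Folio} = 104.75 + 0.25(102.25 + 0.25p_{Folio}) ⇒ 0.9375p_{Folio} = 130.3125, so p_{Folio} = 139.
Then p_{Quill} = 102.25 + 0.25·139 = 137.
q_{Folio} = 357 − 2·139 + 137 = 216.
Profit = (139 − 31)·216 = 23328.

23328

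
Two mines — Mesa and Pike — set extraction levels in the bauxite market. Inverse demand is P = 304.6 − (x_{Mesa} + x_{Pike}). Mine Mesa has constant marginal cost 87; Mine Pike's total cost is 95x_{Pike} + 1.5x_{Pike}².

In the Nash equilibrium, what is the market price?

184.6

Mine Mesa's profit: π = x_{Mesa}(304.6 − (x_{Mesa} + x_{Pike})) − 87x_{Mesa}.
∂π/∂x_{Mesa} = 217.6 − 2x_{Mesa} − x_{Pike} = 0, so x_{Mesa} = 108.8 − 0.5x_{Pike}.
For Pike: ∂π/∂x_{Pike} = 209.6 − 5x_{Pike} − x_{Mesa} = 0 ⇒ x_{Pike} = 41.92 − 0.2x_{Mesa}.
Plugging x_{Pike} into Mesa's best response: x_{Mesa} = 108.8 − 0.5(41.92 − 0.2x_{Mesa}) ⇒ 0.9x_{Mesa} = 87.84, so x_{Mesa} = 97.6.
Then x_{Pike} = 41.92 − 0.2·97.6 = 22.4.
Equilibrium price: P = 304.6 − 120 = 184.6.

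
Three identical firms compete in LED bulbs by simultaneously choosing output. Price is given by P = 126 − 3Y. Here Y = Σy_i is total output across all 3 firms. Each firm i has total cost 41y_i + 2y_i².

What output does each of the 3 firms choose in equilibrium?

A representative firm's profit is π_i = y_i(126 − 3Y) − 41y_i − 2y_i², with Y = y_i + Σ_{j≠i} y_j.
First-order condition: 85 − 10y_i − 3Σ_{j≠i} y_j = 0.
Imposing symmetry (y_j = y for all j) turns Σ_{j≠i} y_j into 2y, so 85 = 16y and y = 5.3125.

5.3125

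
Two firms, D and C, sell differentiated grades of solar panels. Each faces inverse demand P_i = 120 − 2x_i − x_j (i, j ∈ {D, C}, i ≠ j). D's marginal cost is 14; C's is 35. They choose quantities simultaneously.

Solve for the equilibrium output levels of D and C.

Firm D's profit: π = x_D(120 − 2x_D − x_C) − 14x_D.
∂π/∂x_D = 106 − 4x_D − x_C = 0 ⇒ x_D = 26.5 − 0.25x_C.
Similarly x_C = 21.25 − 0.25x_D.
Plugging x_C into D's best response: x_D = 26.5 − 0.25(21.25 − 0.25x_D) ⇒ 0.9375x_D = 21.1875, so x_D = 22.6.
Then x_C = 21.25 − 0.25·22.6 = 15.6.

22.6, 15.6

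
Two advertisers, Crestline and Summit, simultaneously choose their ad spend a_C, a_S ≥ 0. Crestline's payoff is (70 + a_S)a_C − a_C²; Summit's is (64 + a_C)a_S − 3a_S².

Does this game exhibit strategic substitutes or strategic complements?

strategic complements

Expanding Crestline's payoff: 70a_C + a_Sa_C − a_C².
∂π/∂a_C = 70 + a_S − 2a_C = 0, so a_C = 35 + 0.5a_S.
The best-response slope da_C/da_S = 0.5 > 0: the reaction function is upward-sloping, so the choices are strategic complements.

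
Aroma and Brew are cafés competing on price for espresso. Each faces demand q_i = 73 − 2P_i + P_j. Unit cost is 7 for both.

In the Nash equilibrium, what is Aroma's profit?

Aroma's profit: π = (P_{Aroma} − 7)(73 − 2P_{Aroma} + P_{Brew}).
∂π/∂P_{Aroma} = 87 − 4P_{Aroma} + P_{Brew} = 0 ⇒ P_{Aroma} = 21.75 + 0.25P_{Brew}.
The game is symmetric, so in equilibrium P_{Brew} = P_{Aroma}: the reaction function gives 0.75P_{Aroma} = 21.75, hence P_{Aroma} = 29.
q_{Aroma} = 73 − 2·29 + 29 = 44.
Profit = (29 − 7)·44 = 968.

968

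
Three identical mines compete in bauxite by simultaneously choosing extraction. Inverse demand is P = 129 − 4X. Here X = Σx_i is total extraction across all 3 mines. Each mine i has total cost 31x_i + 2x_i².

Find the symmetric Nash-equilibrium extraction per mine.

A representative mine's profit is π_i = x_i(129 − 4X) − 31x_i − 2x_i², with X = x_i + Σ_{j≠i} x_j.
First-order condition: 98 − 12x_i − 4Σ_{j≠i} x_j = 0.
With identical mines, set every x_j = x: then 98 − 12x − 8x = 0, i.e. x = 98/20 = 4.9.

4.9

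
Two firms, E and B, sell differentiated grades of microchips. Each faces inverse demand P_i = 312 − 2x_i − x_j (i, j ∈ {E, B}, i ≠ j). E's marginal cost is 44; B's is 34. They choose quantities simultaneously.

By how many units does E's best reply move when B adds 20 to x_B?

-5

Firm E's profit: π = x_E(312 − 2x_E − x_B) − 44x_E.
∂π/∂x_E = 268 − 4x_E − x_B = 0 ⇒ x_E = 67 − 0.25x_B.
The reaction-function slope is −0.25, so a 20-unit rise in x_B moves x_E by −0.25 × 20 = −5. E's best response falls — the actions are strategic substitutes.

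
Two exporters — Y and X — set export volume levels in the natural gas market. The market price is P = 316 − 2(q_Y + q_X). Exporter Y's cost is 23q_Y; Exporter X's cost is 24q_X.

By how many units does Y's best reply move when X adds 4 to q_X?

Exporter Y's profit: π = q_Y(316 − 2(q_Y + q_X)) − 23q_Y.
∂π/∂q_Y = 293 − 4q_Y − 2q_X = 0, so q_Y = 73.25 − 0.5q_X.
The reaction-function slope is −0.5, so a 4-unit rise in q_X moves q_Y by −0.5 × 4 = −2. Y's best response falls — the actions are strategic substitutes.

-2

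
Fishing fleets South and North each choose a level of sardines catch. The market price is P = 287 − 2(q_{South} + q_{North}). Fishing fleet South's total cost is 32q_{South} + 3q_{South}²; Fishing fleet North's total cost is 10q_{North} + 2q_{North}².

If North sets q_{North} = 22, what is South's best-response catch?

Fishing fleet South's profit: π = q_{South}(287 − 2(q_{South} + q_{North})) − 32q_{South} − 3q_{South}².
∂π/∂q_{South} = 255 − 10q_{South} − 2q_{North} = 0, so q_{South} = 25.5 − 0.2q_{North}.
At q_{North} = 22: q_{South} = 25.5 − 0.2·22 = 21.1.

21.1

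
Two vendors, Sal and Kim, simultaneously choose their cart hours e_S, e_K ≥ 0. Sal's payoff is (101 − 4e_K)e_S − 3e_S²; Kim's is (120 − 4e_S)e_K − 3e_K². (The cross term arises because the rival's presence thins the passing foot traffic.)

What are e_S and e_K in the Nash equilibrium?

6.3, 15.8

Expanding Sal's payoff: 101e_S − 4e_Ke_S − 3e_S².
∂π/∂e_S = 101 − 4e_K − 6e_S = 0, so e_S = 101/6 − (2/3)e_K.
Likewise for Kim: e_K = 20 − (2/3)e_S.
Solving the two reaction functions simultaneously: (1 − (−2/3)(−2/3))e_S = 101/6 − (2/3)·20, so (5/9)e_S = 3.5 and e_S = 6.3.
Then e_K = 20 − (2/3)·6.3 = 15.8.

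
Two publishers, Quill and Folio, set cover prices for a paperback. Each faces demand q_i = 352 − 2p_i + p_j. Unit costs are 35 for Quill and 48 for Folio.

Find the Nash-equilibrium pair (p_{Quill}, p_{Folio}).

142.4, 147.6

Quill's profit: π = (p_{Quill} − 35)(352 − 2p_{Quill} + p_{Folio}).
∂π/∂p_{Quill} = 422 − 4p_{Quill} + p_{Folio} = 0 ⇒ p_{Quill} = 105.5 + 0.25p_{Folio}.
Similarly p_{Folio} = 112 + 0.25p_{Quill}.
Solving the two reaction functions simultaneously: (1 − (0.25)(0.25))p_{Quill} = 105.5 + 0.25·112, so 0.9375p_{Quill} = 133.5 and p_{Quill} = 142.4.
Then p_{Folio} = 112 + 0.25·142.4 = 147.6.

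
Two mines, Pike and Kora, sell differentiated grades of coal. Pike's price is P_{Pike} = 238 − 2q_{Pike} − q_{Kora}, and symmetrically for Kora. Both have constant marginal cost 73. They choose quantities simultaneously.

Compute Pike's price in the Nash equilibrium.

139

Mine Pike's profit: π = q_{Pike}(238 − 2q_{Pike} − q_{Kora}) − 73q_{Pike}.
∂π/∂q_{Pike} = 165 − 4q_{Pike} − q_{Kora} = 0 ⇒ q_{Pike} = 41.25 − 0.25q_{Kora}.
The game is symmetric, so in equilibrium q_{Kora} = q_{Pike}: the reaction function gives 1.25q_{Pike} = 41.25, hence q_{Pike} = 33.
P_{Pike} = 238 − 2·33 − 33 = 139.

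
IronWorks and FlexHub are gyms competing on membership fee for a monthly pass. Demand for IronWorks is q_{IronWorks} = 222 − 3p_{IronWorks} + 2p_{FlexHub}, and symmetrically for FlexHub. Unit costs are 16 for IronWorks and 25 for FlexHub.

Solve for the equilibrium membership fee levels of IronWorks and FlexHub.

69.1875, 72.5625

IronWorks's profit: π = (p_{IronWorks} − 16)(222 − 3p_{IronWorks} + 2p_{FlexHub}).
∂π/∂p_{IronWorks} = 270 − 6p_{IronWorks} + 2p_{FlexHub} = 0 ⇒ p_{IronWorks} = 45 + (1/3)p_{FlexHub}.
Similarly p_{FlexHub} = 49.5 + (1/3)p_{IronWorks}.
Plugging p_{FlexHub} into IronWorks's best response: p_{IronWorks} = 45 + (1/3)(49.5 + (1/3)p_{IronWorks}) ⇒ (8/9)p_{IronWorks} = 61.5, so p_{IronWorks} = 69.1875.
Then p_{FlexHub} = 49.5 + (1/3)·69.1875 = 72.5625.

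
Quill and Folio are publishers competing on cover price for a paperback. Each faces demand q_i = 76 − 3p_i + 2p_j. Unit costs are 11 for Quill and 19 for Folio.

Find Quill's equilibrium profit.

945.1875

Quill's profit: π = (p_{Quill} − 11)(76 − 3p_{Quill} + 2p_{Folio}).
∂π/∂p_{Quill} = 109 − 6p_{Quill} + 2p_{Folio} = 0 ⇒ p_{Quill} = 109/6 + (1/3)p_{Folio}.
Similarly p_{Folio} = 133/6 + (1/3)p_{Quill}.
Plugging p_{Folio} into Quill's best response: p_{Quill} = 109/6 + (1/3)(133/6 + (1/3)p_{Quill}) ⇒ (8/9)p_{Quill} = 230/9, so p_{Quill} = 28.75.
Then p_{Folio} = 133/6 + (1/3)·28.75 = 31.75.
q_{Quill} = 76 − 3·28.75 + 2·31.75 = 53.25.
Profit = (28.75 − 11)·53.25 = 945.1875.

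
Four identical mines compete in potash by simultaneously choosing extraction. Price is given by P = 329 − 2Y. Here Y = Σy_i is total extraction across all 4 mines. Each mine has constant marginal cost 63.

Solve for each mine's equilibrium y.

26.6

A representative mine's profit is π_i = y_i(329 − 2Y) − 63y_i, with Y = y_i + Σ_{j≠i} y_j.
First-order condition: 266 − 4y_i − 2Σ_{j≠i} y_j = 0.
Imposing symmetry (y_j = y for all j) turns Σ_{j≠i} y_j into 3y, so 266 = 10y and y = 26.6.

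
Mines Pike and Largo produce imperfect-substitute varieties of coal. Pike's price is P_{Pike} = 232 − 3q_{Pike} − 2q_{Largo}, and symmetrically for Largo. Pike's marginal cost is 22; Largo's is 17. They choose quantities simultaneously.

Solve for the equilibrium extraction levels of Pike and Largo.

25.9375, 27.1875

Mine Pike's profit: π = q_{Pike}(232 − 3q_{Pike} − 2q_{Largo}) − 22q_{Pike}.
∂π/∂q_{Pike} = 210 − 6q_{Pike} − 2q_{Largo} = 0 ⇒ q_{Pike} = 35 − (1/3)q_{Largo}.
Similarly q_{Largo} = 215/6 − (1/3)q_{Pike}.
Substituting the second reaction function into the first: q_{Pike} = 35 − (1/3)(215/6 − (1/3)q_{Pike}), which gives (8/9)q_{Pike} = 415/18 ⇒ q_{Pike} = 25.9375.
Then q_{Largo} = 215/6 − (1/3)·25.9375 = 27.1875.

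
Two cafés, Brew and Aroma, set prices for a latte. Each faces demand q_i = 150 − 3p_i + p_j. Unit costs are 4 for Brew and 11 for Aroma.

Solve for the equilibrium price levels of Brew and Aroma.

33, 36

Brew's profit: π = (p_{Brew} − 4)(150 − 3p_{Brew} + p_{Aroma}).
∂π/∂p_{Brew} = 162 − 6p_{Brew} + p_{Aroma} = 0 ⇒ p_{Brew} = 27 + (1/6)p_{Aroma}.
Similarly p_{Aroma} = 30.5 + (1/6)p_{Brew}.
Substituting the second reaction function into the first: p_{Brew} = 27 + (1/6)(30.5 + (1/6)p_{Brew}), which gives (35/36)p_{Brew} = 385/12 ⇒ p_{Brew} = 33.
Then p_{Aroma} = 30.5 + (1/6)·33 = 36.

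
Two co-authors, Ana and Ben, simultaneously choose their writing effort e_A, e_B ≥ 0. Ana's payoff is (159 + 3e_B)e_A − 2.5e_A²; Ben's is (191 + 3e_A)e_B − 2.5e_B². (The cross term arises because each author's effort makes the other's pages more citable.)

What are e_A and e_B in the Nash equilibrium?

Expanding Ana's payoff: 159e_A + 3e_Be_A − 2.5e_A².
∂π/∂e_A = 159 + 3e_B − 5e_A = 0, so e_A = 31.8 + 0.6e_B.
Likewise for Ben: e_B = 38.2 + 0.6e_A.
Solving the two reaction functions simultaneously: (1 − (0.6)(0.6))e_A = 31.8 + 0.6·38.2, so 0.64e_A = 54.72 and e_A = 85.5.
Then e_B = 38.2 + 0.6·85.5 = 89.5.

85.5, 89.5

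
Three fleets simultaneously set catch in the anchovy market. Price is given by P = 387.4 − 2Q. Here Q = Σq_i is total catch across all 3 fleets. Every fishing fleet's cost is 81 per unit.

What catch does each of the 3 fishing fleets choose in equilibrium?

38.3

A representative fishing fleet's profit is π_i = q_i(387.4 − 2Q) − 81q_i, with Q = q_i + Σ_{j≠i} q_j.
First-order condition: 306.4 − 4q_i − 2Σ_{j≠i} q_j = 0.
With identical fishing fleets, set every q_j = q: then 306.4 − 4q − 4q = 0, i.e. q = 306.4/8 = 38.3.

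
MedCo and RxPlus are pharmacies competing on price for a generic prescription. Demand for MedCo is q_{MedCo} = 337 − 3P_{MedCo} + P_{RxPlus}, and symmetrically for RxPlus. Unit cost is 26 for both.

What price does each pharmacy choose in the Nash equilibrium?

83

MedCo's profit: π = (P_{MedCo} − 26)(337 − 3P_{MedCo} + P_{RxPlus}).
∂π/∂P_{MedCo} = 415 − 6P_{MedCo} + P_{RxPlus} = 0 ⇒ P_{MedCo} = 415/6 + (1/6)P_{RxPlus}.
The game is symmetric, so in equilibrium P_{RxPlus} = P_{MedCo}: the reaction function gives (5/6)P_{MedCo} = 415/6, hence P_{MedCo} = 83.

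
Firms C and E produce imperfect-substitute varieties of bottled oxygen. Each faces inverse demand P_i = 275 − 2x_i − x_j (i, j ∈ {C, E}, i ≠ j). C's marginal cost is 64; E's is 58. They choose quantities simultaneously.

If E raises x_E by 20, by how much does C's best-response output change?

Firm C's profit: π = x_C(275 − 2x_C − x_E) − 64x_C.
∂π/∂x_C = 211 − 4x_C − x_E = 0 ⇒ x_C = 52.75 − 0.25x_E.
The reaction-function slope is −0.25, so a 20-unit rise in x_E moves x_C by −0.25 × 20 = −5. C's best response falls — the actions are strategic substitutes.

-5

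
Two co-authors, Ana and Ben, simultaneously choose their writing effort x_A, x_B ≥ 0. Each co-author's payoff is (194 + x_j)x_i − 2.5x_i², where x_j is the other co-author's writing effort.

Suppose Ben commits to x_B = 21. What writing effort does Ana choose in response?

Ana's payoff is (194 + x_B)x_A − 2.5x_A².
∂π/∂x_A = 194 + x_B − 5x_A = 0, so x_A = 38.8 + 0.2x_B.
At x_B = 21: x_A = 38.8 + 0.2·21 = 43.

43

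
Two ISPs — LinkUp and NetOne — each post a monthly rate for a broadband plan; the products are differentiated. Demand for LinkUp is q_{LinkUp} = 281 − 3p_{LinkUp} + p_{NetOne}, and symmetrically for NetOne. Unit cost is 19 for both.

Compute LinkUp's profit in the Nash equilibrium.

7085.88

LinkUp's profit: π = (p_{LinkUp} − 19)(281 − 3p_{LinkUp} + p_{NetOne}).
∂π/∂p_{LinkUp} = 338 − 6p_{LinkUp} + p_{NetOne} = 0 ⇒ p_{LinkUp} = 169/3 + (1/6)p_{NetOne}.
Setting p_{LinkUp} = p_{NetOne} in the reaction function: p_{LinkUp} = 169/3 + (1/6)p_{LinkUp}, so p_{LinkUp} = (169/3) / (5/6) = 67.6.
q_{LinkUp} = 281 − 3·67.6 + 67.6 = 145.8.
Profit = (67.6 − 19)·145.8 = 7085.88.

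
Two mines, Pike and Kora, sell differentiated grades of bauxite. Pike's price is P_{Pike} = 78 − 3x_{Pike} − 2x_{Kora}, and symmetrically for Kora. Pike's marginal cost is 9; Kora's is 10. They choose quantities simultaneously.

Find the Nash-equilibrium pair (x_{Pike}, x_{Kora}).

Mine Pike's profit: π = x_{Pike}(78 − 3x_{Pike} − 2x_{Kora}) − 9x_{Pike}.
∂π/∂x_{Pike} = 69 − 6x_{Pike} − 2x_{Kora} = 0 ⇒ x_{Pike} = 11.5 − (1/3)x_{Kora}.
Similarly x_{Kora} = 34/3 − (1/3)x_{Pike}.
Substituting the second reaction function into the first: x_{Pike} = 11.5 − (1/3)(34/3 − (1/3)x_{Pike}), which gives (8/9)x_{Pike} = 139/18 ⇒ x_{Pike} = 8.6875.
Then x_{Kora} = 34/3 − (1/3)·8.6875 = 8.4375.

8.6875, 8.4375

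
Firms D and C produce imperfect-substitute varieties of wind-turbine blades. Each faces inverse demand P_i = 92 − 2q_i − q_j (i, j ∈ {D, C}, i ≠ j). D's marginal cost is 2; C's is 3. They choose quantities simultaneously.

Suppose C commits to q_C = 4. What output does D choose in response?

Firm D's profit: π = q_D(92 − 2q_D − q_C) − 2q_D.
∂π/∂q_D = 90 − 4q_D − q_C = 0 ⇒ q_D = 22.5 − 0.25q_C.
At q_C = 4: q_D = 22.5 − 0.25·4 = 21.5.

21.5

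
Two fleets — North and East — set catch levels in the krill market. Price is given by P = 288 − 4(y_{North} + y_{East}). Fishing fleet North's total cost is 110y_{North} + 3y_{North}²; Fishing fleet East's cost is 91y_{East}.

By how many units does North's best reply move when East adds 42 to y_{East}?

Fishing fleet North's profit: π = y_{North}(288 − 4(y_{North} + y_{East})) − 110y_{North} − 3y_{North}².
∂π/∂y_{North} = 178 − 14y_{North} − 4y_{East} = 0, so y_{North} = 89/7 − (2/7)y_{East}.
The reaction-function slope is −2/7, so a 42-unit rise in y_{East} moves y_{North} by −2/7 × 42 = −12. North's best response falls — the actions are strategic substitutes.

-12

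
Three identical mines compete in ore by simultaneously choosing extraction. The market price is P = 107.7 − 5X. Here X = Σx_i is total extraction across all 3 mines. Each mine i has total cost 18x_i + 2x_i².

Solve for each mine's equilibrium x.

3.7375

A representative mine's profit is π_i = x_i(107.7 − 5X) − 18x_i − 2x_i², with X = x_i + Σ_{j≠i} x_j.
First-order condition: 89.7 − 14x_i − 5Σ_{j≠i} x_j = 0.
With identical mines, set every x_j = x: then 89.7 − 14x − 10x = 0, i.e. x = 89.7/24 = 3.7375.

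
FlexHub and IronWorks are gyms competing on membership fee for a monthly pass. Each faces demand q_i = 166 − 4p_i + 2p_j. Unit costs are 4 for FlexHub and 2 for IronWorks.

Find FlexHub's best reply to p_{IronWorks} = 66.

FlexHub's profit: π = (p_{FlexHub} − 4)(166 − 4p_{FlexHub} + 2p_{IronWorks}).
∂π/∂p_{FlexHub} = 182 − 8p_{FlexHub} + 2p_{IronWorks} = 0 ⇒ p_{FlexHub} = 22.75 + 0.25p_{IronWorks}.
At p_{IronWorks} = 66: p_{FlexHub} = 22.75 + 0.25·66 = 39.25.

39.25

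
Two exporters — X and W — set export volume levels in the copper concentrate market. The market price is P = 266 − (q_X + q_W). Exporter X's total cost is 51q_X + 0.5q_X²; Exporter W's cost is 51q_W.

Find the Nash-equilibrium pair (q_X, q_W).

Exporter X's profit: π = q_X(266 − (q_X + q_W)) − 51q_X − 0.5q_X².
∂π/∂q_X = 215 − 3q_X − q_W = 0, so q_X = 215/3 − (1/3)q_W.
For W: ∂π/∂q_W = 215 − 2q_W − q_X = 0 ⇒ q_W = 107.5 − 0.5q_X.
Plugging q_W into X's best response: q_X = 215/3 − (1/3)(107.5 − 0.5q_X) ⇒ (5/6)q_X = 215/6, so q_X = 43.
Then q_W = 107.5 − 0.5·43 = 86.

43, 86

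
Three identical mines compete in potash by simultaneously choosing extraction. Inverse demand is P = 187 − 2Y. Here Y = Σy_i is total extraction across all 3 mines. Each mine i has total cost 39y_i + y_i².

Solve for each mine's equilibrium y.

A representative mine's profit is π_i = y_i(187 − 2Y) − 39y_i − y_i², with Y = y_i + Σ_{j≠i} y_j.
First-order condition: 148 − 6y_i − 2Σ_{j≠i} y_j = 0.
With identical mines, set every y_j = y: then 148 − 6y − 4y = 0, i.e. y = 148/10 = 14.8.

14.8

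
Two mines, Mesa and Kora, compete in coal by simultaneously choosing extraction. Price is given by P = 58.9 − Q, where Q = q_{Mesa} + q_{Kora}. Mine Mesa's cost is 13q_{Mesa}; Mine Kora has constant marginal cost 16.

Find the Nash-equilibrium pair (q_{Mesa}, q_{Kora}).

Mine Mesa's profit: π = q_{Mesa}(58.9 − (q_{Mesa} + q_{Kora})) − 13q_{Mesa}.
∂π/∂q_{Mesa} = 45.9 − 2q_{Mesa} − q_{Kora} = 0, so q_{Mesa} = 22.95 − 0.5q_{Kora}.
By the same steps for Kora: q_{Kora} = 21.45 − 0.5q_{Mesa}.
Plugging q_{Kora} into Mesa's best response: q_{Mesa} = 22.95 − 0.5(21.45 − 0.5q_{Mesa}) ⇒ 0.75q_{Mesa} = 12.225, so q_{Mesa} = 16.3.
Then q_{Kora} = 21.45 − 0.5·16.3 = 13.3.

16.3, 13.3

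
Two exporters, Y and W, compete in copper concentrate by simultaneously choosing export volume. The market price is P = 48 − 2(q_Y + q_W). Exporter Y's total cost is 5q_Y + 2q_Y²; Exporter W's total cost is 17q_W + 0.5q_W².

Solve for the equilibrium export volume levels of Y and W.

4.25, 4.5

Exporter Y's profit: π = q_Y(48 − 2(q_Y + q_W)) − 5q_Y − 2q_Y².
∂π/∂q_Y = 43 − 8q_Y − 2q_W = 0, so q_Y = 5.375 − 0.25q_W.
For W: ∂π/∂q_W = 31 − 5q_W − 2q_Y = 0 ⇒ q_W = 6.2 − 0.4q_Y.
Plugging q_W into Y's best response: q_Y = 5.375 − 0.25(6.2 − 0.4q_Y) ⇒ 0.9q_Y = 3.825, so q_Y = 4.25.
Then q_W = 6.2 − 0.4·4.25 = 4.5.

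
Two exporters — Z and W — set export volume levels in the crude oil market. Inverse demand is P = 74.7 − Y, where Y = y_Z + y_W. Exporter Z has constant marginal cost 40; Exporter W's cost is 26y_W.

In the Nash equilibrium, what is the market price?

46.9

Exporter Z's profit: π = y_Z(74.7 − (y_Z + y_W)) − 40y_Z.
∂π/∂y_Z = 34.7 − 2y_Z − y_W = 0, so y_Z = 17.35 − 0.5y_W.
By the same steps for W: y_W = 24.35 − 0.5y_Z.
Substituting the second reaction function into the first: y_Z = 17.35 − 0.5(24.35 − 0.5y_Z), which gives 0.75y_Z = 5.175 ⇒ y_Z = 6.9.
Then y_W = 24.35 − 0.5·6.9 = 20.9.
Equilibrium price: P = 74.7 − 27.8 = 46.9.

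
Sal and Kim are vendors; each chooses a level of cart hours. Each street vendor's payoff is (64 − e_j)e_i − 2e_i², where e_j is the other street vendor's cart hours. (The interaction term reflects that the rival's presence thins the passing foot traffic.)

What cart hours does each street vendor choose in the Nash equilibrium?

12.8

Sal's payoff is (64 − e_K)e_S − 2e_S².
∂π/∂e_S = 64 − e_K − 4e_S = 0, so e_S = 16 − 0.25e_K.
Setting e_S = e_K in the reaction function: e_S = 16 − 0.25e_S, so e_S = 16 / 1.25 = 12.8.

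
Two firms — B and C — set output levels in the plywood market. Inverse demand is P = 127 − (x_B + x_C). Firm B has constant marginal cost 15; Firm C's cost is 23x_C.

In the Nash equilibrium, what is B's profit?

1600

Firm B's profit: π = x_B(127 − (x_B + x_C)) − 15x_B.
∂π/∂x_B = 112 − 2x_B − x_C = 0, so x_B = 56 − 0.5x_C.
By the same steps for C: x_C = 52 − 0.5x_B.
Solving the two reaction functions simultaneously: (1 − (−0.5)(−0.5))x_B = 56 − 0.5·52, so 0.75x_B = 30 and x_B = 40.
Then x_C = 52 − 0.5·40 = 32.
Price P = 127 − 72 = 55.
B's profit: (55 − 15)·40 = 1600.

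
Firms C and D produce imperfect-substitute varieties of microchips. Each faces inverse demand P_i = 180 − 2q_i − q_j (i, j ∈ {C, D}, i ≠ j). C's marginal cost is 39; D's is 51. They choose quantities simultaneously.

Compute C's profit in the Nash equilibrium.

1682

Firm C's profit: π = q_C(180 − 2q_C − q_D) − 39q_C.
∂π/∂q_C = 141 − 4q_C − q_D = 0 ⇒ q_C = 35.25 − 0.25q_D.
Similarly q_D = 32.25 − 0.25q_C.
Substituting the second reaction function into the first: q_C = 35.25 − 0.25(32.25 − 0.25q_C), which gives 0.9375q_C = 27.1875 ⇒ q_C = 29.
Then q_D = 32.25 − 0.25·29 = 25.
P_C = 180 − 2·29 − 25 = 97.
Profit = (97 − 39)·29 = 1682.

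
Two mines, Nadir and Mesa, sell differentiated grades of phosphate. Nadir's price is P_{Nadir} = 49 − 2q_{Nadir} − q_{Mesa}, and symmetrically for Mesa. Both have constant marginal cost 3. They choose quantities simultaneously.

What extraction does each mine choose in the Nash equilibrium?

Mine Nadir's profit: π = q_{Nadir}(49 − 2q_{Nadir} − q_{Mesa}) − 3q_{Nadir}.
∂π/∂q_{Nadir} = 46 − 4q_{Nadir} − q_{Mesa} = 0 ⇒ q_{Nadir} = 11.5 − 0.25q_{Mesa}.
By symmetry q_{Mesa} = q_{Nadir}; substituting into the reaction function, 1.25q_{Nadir} = 11.5 and q_{Nadir} = 9.2.

9.2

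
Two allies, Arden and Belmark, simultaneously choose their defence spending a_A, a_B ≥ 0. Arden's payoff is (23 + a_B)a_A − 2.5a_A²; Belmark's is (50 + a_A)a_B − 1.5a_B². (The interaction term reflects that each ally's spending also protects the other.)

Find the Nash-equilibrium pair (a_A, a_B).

8.5, 19.5

Expanding Arden's payoff: 23a_A + a_Ba_A − 2.5a_A².
∂π/∂a_A = 23 + a_B − 5a_A = 0, so a_A = 4.6 + 0.2a_B.
Likewise for Belmark: a_B = 50/3 + (1/3)a_A.
Plugging a_B into Arden's best response: a_A = 4.6 + 0.2(50/3 + (1/3)a_A) ⇒ (14/15)a_A = 119/15, so a_A = 8.5.
Then a_B = 50/3 + (1/3)·8.5 = 19.5.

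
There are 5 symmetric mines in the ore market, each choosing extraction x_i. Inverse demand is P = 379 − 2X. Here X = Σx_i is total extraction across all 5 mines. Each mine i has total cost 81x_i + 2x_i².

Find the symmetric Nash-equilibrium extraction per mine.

18.625

A representative mine's profit is π_i = x_i(379 − 2X) − 81x_i − 2x_i², with X = x_i + Σ_{j≠i} x_j.
First-order condition: 298 − 8x_i − 2Σ_{j≠i} x_j = 0.
With identical mines, set every x_j = x: then 298 − 8x − 8x = 0, i.e. x = 298/16 = 18.625.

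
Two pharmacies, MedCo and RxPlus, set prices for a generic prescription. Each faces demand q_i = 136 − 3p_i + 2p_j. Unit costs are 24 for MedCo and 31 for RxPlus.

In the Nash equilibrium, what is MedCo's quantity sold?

MedCo's profit: π = (p_{MedCo} − 24)(136 − 3p_{MedCo} + 2p_{RxPlus}).
∂π/∂p_{MedCo} = 208 − 6p_{MedCo} + 2p_{RxPlus} = 0 ⇒ p_{MedCo} = 104/3 + (1/3)p_{RxPlus}.
Similarly p_{RxPlus} = 229/6 + (1/3)p_{MedCo}.
Solving the two reaction functions simultaneously: (1 − (1/3)(1/3))p_{MedCo} = 104/3 + (1/3)·(229/6), so (8/9)p_{MedCo} = 853/18 and p_{MedCo} = 53.3125.
Then p_{RxPlus} = 229/6 + (1/3)·53.3125 = 55.9375.
q_{MedCo} = 136 − 3·53.3125 + 2·55.9375 = 87.9375.

87.9375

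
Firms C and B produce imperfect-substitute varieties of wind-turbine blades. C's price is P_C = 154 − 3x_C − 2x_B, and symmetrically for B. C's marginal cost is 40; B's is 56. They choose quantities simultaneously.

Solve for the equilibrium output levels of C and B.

15.25, 11.25

Firm C's profit: π = x_C(154 − 3x_C − 2x_B) − 40x_C.
∂π/∂x_C = 114 − 6x_C − 2x_B = 0 ⇒ x_C = 19 − (1/3)x_B.
Similarly x_B = 49/3 − (1/3)x_C.
Substituting the second reaction function into the first: x_C = 19 − (1/3)(49/3 − (1/3)x_C), which gives (8/9)x_C = 122/9 ⇒ x_C = 15.25.
Then x_B = 49/3 − (1/3)·15.25 = 11.25.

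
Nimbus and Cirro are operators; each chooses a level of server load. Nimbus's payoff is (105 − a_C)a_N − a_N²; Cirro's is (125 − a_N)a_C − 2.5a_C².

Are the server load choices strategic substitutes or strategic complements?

strategic substitutes

Expanding Nimbus's payoff: 105a_N − a_Ca_N − a_N².
∂π/∂a_N = 105 − a_C − 2a_N = 0, so a_N = 52.5 − 0.5a_C.
The best-response slope da_N/da_C = −0.5 < 0: the reaction function is downward-sloping, so the choices are strategic substitutes.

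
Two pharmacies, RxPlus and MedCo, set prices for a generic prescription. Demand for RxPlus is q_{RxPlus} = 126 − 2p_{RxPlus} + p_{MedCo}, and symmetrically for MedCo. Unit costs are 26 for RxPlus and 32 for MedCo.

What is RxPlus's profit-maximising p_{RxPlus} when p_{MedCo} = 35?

53.25

RxPlus's profit: π = (p_{RxPlus} − 26)(126 − 2p_{RxPlus} + p_{MedCo}).
∂π/∂p_{RxPlus} = 178 − 4p_{RxPlus} + p_{MedCo} = 0 ⇒ p_{RxPlus} = 44.5 + 0.25p_{MedCo}.
At p_{MedCo} = 35: p_{RxPlus} = 44.5 + 0.25·35 = 53.25.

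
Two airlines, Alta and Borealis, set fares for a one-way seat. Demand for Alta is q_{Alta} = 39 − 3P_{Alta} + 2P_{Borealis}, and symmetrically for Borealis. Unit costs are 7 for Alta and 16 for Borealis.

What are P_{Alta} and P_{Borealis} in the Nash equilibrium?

16.6875, 20.0625

Alta's profit: π = (P_{Alta} − 7)(39 − 3P_{Alta} + 2P_{Borealis}).
∂π/∂P_{Alta} = 60 − 6P_{Alta} + 2P_{Borealis} = 0 ⇒ P_{Alta} = 10 + (1/3)P_{Borealis}.
Similarly P_{Borealis} = 14.5 + (1/3)P_{Alta}.
Plugging P_{Borealis} into Alta's best response: P_{Alta} = 10 + (1/3)(14.5 + (1/3)P_{Alta}) ⇒ (8/9)P_{Alta} = 89/6, so P_{Alta} = 16.6875.
Then P_{Borealis} = 14.5 + (1/3)·16.6875 = 20.0625.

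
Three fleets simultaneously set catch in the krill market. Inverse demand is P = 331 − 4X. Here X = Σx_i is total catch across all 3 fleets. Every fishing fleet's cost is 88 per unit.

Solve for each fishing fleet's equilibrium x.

A representative fishing fleet's profit is π_i = x_i(331 − 4X) − 88x_i, with X = x_i + Σ_{j≠i} x_j.
First-order condition: 243 − 8x_i − 4Σ_{j≠i} x_j = 0.
Imposing symmetry (x_j = x for all j) turns Σ_{j≠i} x_j into 2x, so 243 = 16x and x = 15.1875.

15.1875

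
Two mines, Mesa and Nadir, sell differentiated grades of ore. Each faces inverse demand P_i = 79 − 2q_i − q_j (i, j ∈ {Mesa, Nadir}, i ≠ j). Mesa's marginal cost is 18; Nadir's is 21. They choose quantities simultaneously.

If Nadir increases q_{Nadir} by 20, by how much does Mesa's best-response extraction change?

Mine Mesa's profit: π = q_{Mesa}(79 − 2q_{Mesa} − q_{Nadir}) − 18q_{Mesa}.
∂π/∂q_{Mesa} = 61 − 4q_{Mesa} − q_{Nadir} = 0 ⇒ q_{Mesa} = 15.25 − 0.25q_{Nadir}.
The reaction-function slope is −0.25, so a 20-unit rise in q_{Nadir} moves q_{Mesa} by −0.25 × 20 = −5. Mesa's best response falls — the actions are strategic substitutes.

-5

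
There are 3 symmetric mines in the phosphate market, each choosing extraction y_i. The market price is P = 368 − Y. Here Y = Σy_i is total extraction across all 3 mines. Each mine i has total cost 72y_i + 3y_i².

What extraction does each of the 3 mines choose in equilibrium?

A representative mine's profit is π_i = y_i(368 − Y) − 72y_i − 3y_i², with Y = y_i + Σ_{j≠i} y_j.
First-order condition: 296 − 8y_i − Σ_{j≠i} y_j = 0.
Imposing symmetry (y_j = y for all j) turns Σ_{j≠i} y_j into 2y, so 296 = 10y and y = 29.6.

29.6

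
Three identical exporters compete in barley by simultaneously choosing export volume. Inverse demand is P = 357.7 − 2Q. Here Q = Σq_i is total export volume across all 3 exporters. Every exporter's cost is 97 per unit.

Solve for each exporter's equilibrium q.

A representative exporter's profit is π_i = q_i(357.7 − 2Q) − 97q_i, with Q = q_i + Σ_{j≠i} q_j.
First-order condition: 260.7 − 4q_i − 2Σ_{j≠i} q_j = 0.
Imposing symmetry (q_j = q for all j) turns Σ_{j≠i} q_j into 2q, so 260.7 = 8q and q = 32.5875.

32.5875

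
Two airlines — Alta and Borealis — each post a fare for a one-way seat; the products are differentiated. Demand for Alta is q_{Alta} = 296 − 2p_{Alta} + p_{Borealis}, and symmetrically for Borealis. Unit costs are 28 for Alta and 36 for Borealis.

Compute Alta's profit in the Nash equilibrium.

Alta's profit: π = (p_{Alta} − 28)(296 − 2p_{Alta} + p_{Borealis}).
∂π/∂p_{Alta} = 352 − 4p_{Alta} + p_{Borealis} = 0 ⇒ p_{Alta} = 88 + 0.25p_{Borealis}.
Similarly p_{Borealis} = 92 + 0.25p_{Alta}.
Solving the two reaction functions simultaneously: (1 − (0.25)(0.25))p_{Alta} = 88 + 0.25·92, so 0.9375p_{Alta} = 111 and p_{Alta} = 118.4.
Then p_{Borealis} = 92 + 0.25·118.4 = 121.6.
q_{Alta} = 296 − 2·118.4 + 121.6 = 180.8.
Profit = (118.4 − 28)·180.8 = 16344.32.

16344.32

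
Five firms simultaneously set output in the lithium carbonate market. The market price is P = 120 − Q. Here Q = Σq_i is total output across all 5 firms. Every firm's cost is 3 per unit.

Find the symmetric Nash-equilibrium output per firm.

19.5

A representative firm's profit is π_i = q_i(120 − Q) − 3q_i, with Q = q_i + Σ_{j≠i} q_j.
First-order condition: 117 − 2q_i − Σ_{j≠i} q_j = 0.
Imposing symmetry (q_j = q for all j) turns Σ_{j≠i} q_j into 4q, so 117 = 6q and q = 19.5.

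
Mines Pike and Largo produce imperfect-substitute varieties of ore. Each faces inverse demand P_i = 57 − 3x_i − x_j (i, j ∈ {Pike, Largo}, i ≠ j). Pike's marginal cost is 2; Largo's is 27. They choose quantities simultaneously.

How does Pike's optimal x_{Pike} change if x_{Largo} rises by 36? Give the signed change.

-6

Mine Pike's profit: π = x_{Pike}(57 − 3x_{Pike} − x_{Largo}) − 2x_{Pike}.
∂π/∂x_{Pike} = 55 − 6x_{Pike} − x_{Largo} = 0 ⇒ x_{Pike} = 55/6 − (1/6)x_{Largo}.
The reaction-function slope is −1/6, so a 36-unit rise in x_{Largo} moves x_{Pike} by −1/6 × 36 = −6. Pike's best response falls — the actions are strategic substitutes.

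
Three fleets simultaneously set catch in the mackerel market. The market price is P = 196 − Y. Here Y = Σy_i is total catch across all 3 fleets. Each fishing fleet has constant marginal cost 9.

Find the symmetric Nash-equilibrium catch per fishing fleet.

46.75

A representative fishing fleet's profit is π_i = y_i(196 − Y) − 9y_i, with Y = y_i + Σ_{j≠i} y_j.
First-order condition: 187 − 2y_i − Σ_{j≠i} y_j = 0.
Imposing symmetry (y_j = y for all j) turns Σ_{j≠i} y_j into 2y, so 187 = 4y and y = 46.75.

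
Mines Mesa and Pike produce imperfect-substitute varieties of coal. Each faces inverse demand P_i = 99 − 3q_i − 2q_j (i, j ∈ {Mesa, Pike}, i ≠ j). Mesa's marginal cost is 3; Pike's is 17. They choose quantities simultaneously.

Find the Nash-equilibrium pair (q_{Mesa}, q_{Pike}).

Mine Mesa's profit: π = q_{Mesa}(99 − 3q_{Mesa} − 2q_{Pike}) − 3q_{Mesa}.
∂π/∂q_{Mesa} = 96 − 6q_{Mesa} − 2q_{Pike} = 0 ⇒ q_{Mesa} = 16 − (1/3)q_{Pike}.
Similarly q_{Pike} = 41/3 − (1/3)q_{Mesa}.
Substituting the second reaction function into the first: q_{Mesa} = 16 − (1/3)(41/3 − (1/3)q_{Mesa}), which gives (8/9)q_{Mesa} = 103/9 ⇒ q_{Mesa} = 12.875.
Then q_{Pike} = 41/3 − (1/3)·12.875 = 9.375.

12.875, 9.375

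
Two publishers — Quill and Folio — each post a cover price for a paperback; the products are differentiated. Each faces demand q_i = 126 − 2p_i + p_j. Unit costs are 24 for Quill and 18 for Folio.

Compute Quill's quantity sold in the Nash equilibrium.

66.4

Quill's profit: π = (p_{Quill} − 24)(126 − 2p_{Quill} + p_{Folio}).
∂π/∂p_{Quill} = 174 − 4p_{Quill} + p_{Folio} = 0 ⇒ p_{Quill} = 43.5 + 0.25p_{Folio}.
Similarly p_{Folio} = 40.5 + 0.25p_{Quill}.
Solving the two reaction functions simultaneously: (1 − (0.25)(0.25))p_{Quill} = 43.5 + 0.25·40.5, so 0.9375p_{Quill} = 53.625 and p_{Quill} = 57.2.
Then p_{Folio} = 40.5 + 0.25·57.2 = 54.8.
q_{Quill} = 126 − 2·57.2 + 54.8 = 66.4.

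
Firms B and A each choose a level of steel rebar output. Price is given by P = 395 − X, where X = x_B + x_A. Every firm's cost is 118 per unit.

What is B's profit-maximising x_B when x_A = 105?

86

Firm B's profit: π = x_B(395 − (x_B + x_A)) − 118x_B.
∂π/∂x_B = 277 − 2x_B − x_A = 0, so x_B = 138.5 − 0.5x_A.
At x_A = 105: x_B = 138.5 − 0.5·105 = 86.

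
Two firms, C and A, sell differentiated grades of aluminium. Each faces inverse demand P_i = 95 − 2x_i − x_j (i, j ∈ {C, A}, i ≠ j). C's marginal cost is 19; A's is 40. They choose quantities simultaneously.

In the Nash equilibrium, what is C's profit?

551.12

Firm C's profit: π = x_C(95 − 2x_C − x_A) − 19x_C.
∂π/∂x_C = 76 − 4x_C − x_A = 0 ⇒ x_C = 19 − 0.25x_A.
Similarly x_A = 13.75 − 0.25x_C.
Solving the two reaction functions simultaneously: (1 − (−0.25)(−0.25))x_C = 19 − 0.25·13.75, so 0.9375x_C = 15.5625 and x_C = 16.6.
Then x_A = 13.75 − 0.25·16.6 = 9.6.
P_C = 95 − 2·16.6 − 9.6 = 52.2.
Profit = (52.2 − 19)·16.6 = 551.12.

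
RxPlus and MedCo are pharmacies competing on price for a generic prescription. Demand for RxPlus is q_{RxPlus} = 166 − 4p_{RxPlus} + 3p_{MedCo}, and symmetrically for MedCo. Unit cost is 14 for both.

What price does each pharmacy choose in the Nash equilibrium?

RxPlus's profit: π = (p_{RxPlus} − 14)(166 − 4p_{RxPlus} + 3p_{MedCo}).
∂π/∂p_{RxPlus} = 222 − 8p_{RxPlus} + 3p_{MedCo} = 0 ⇒ p_{RxPlus} = 27.75 + 0.375p_{MedCo}.
Setting p_{RxPlus} = p_{MedCo} in the reaction function: p_{RxPlus} = 27.75 + 0.375p_{RxPlus}, so p_{RxPlus} = 27.75 / 0.625 = 44.4.

44.4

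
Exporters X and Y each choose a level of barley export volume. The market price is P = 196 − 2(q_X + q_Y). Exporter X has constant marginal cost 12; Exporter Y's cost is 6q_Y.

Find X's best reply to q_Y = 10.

41

Exporter X's profit: π = q_X(196 − 2(q_X + q_Y)) − 12q_X.
∂π/∂q_X = 184 − 4q_X − 2q_Y = 0, so q_X = 46 − 0.5q_Y.
At q_Y = 10: q_X = 46 − 0.5·10 = 41.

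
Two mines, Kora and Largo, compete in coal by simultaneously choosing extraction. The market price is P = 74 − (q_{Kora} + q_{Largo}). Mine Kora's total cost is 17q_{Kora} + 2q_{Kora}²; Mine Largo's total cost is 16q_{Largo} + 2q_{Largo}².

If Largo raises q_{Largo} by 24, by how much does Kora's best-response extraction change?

-4

Mine Kora's profit: π = q_{Kora}(74 − (q_{Kora} + q_{Largo})) − 17q_{Kora} − 2q_{Kora}².
∂π/∂q_{Kora} = 57 − 6q_{Kora} − q_{Largo} = 0, so q_{Kora} = 9.5 − (1/6)q_{Largo}.
The reaction-function slope is −1/6, so a 24-unit rise in q_{Largo} moves q_{Kora} by −1/6 × 24 = −4. Kora's best response falls — the actions are strategic substitutes.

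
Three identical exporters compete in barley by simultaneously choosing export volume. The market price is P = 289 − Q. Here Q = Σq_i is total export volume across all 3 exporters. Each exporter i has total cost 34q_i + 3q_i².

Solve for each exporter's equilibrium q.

A representative exporter's profit is π_i = q_i(289 − Q) − 34q_i − 3q_i², with Q = q_i + Σ_{j≠i} q_j.
First-order condition: 255 − 8q_i − Σ_{j≠i} q_j = 0.
In a symmetric equilibrium every exporter chooses the same q, so Σ_{j≠i} q_j = 2q. The condition becomes 255 − 10q = 0, giving q = 255/10 = 25.5.

25.5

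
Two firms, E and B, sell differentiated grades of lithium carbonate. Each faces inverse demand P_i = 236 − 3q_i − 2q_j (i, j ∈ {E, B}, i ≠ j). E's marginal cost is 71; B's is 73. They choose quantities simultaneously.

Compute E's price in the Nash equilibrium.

Firm E's profit: π = q_E(236 − 3q_E − 2q_B) − 71q_E.
∂π/∂q_E = 165 − 6q_E − 2q_B = 0 ⇒ q_E = 27.5 − (1/3)q_B.
Similarly q_B = 163/6 − (1/3)q_E.
Substituting the second reaction function into the first: q_E = 27.5 − (1/3)(163/6 − (1/3)q_E), which gives (8/9)q_E = 166/9 ⇒ q_E = 20.75.
Then q_B = 163/6 − (1/3)·20.75 = 20.25.
P_E = 236 − 3·20.75 − 2·20.25 = 133.25.

133.25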